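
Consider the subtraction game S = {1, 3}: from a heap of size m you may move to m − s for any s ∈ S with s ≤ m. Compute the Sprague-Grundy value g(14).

0

Grundy values for subtraction set {1, 3}:
k:     0  1  2  3  4  5  6  7  8  9 10 11 12 13 14
g(k):  0  1  0  1  0  1  0  1  0  1  0  1  0  1  0
So g(14) = 0.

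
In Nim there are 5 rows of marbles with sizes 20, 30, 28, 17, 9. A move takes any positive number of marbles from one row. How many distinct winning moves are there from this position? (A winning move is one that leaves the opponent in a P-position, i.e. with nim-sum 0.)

Bitwise XOR of the heap sizes:
  10100  (20)
  11110  (30)
  11100  (28)
  10001  (17)
  01001  (9)
  -----
  01110  (14)
The overall nim-sum is X = 14. A row of size p has a winning move iff p XOR X < p (reduce it to p XOR X).
  20: 20 XOR 14 = 26 ≥ 20 — no move.
  30: 30 XOR 14 = 16 < 30 — winning move (to 16).
  28: 28 XOR 14 = 18 < 28 — winning move (to 18).
  17: 17 XOR 14 = 31 ≥ 17 — no move.
  9: 9 XOR 14 = 7 < 9 — winning move (to 7).
That gives 3 winning moves.

3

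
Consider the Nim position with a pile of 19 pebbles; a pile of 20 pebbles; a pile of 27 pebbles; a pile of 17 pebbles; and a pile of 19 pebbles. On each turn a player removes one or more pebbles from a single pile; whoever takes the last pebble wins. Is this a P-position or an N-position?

Nim-sum: 19 ^ 20 ^ 27 ^ 17 ^ 19 = 30.
The nim-sum is 30 ≠ 0, so this is an N-position: the player to move can win.

N-position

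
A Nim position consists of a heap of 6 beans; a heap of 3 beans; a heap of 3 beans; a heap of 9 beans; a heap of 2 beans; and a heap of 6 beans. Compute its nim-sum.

Compute the nim-sum pairwise:
6 ^ 3 = 5
5 ^ 3 = 6
6 ^ 9 = 15
15 ^ 2 = 13
13 ^ 6 = 11

11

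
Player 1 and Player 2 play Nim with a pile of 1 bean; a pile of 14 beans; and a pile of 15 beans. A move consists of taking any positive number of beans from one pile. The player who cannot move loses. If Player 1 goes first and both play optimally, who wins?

Player 2 wins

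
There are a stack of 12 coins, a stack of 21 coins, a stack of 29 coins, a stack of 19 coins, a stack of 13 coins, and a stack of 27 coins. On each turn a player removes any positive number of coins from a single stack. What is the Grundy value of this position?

Compute the nim-sum pairwise:
12 ^ 21 = 25
25 ^ 29 = 4
4 ^ 19 = 23
23 ^ 13 = 26
26 ^ 27 = 1

1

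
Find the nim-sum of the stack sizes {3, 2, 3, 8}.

10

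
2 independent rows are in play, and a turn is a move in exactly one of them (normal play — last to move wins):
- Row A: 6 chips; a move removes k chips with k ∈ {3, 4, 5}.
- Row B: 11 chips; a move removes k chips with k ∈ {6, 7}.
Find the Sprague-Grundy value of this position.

Grundy values for row A (subtraction set {3, 4, 5}):
g(0) = mex{} = 0
g(1) = mex{} = 0
g(2) = mex{} = 0
g(3) = mex{0} = 1
g(4) = mex{0} = 1
g(5) = mex{0} = 1
g(6) = mex{0,1} = 2
So g(6) = 2.
Grundy values for row B (subtraction set {6, 7}):
k:     0  1  2  3  4  5  6  7  8  9 10 11
g(k):  0  0  0  0  0  0  1  1  1  1  1  1
So g(11) = 1.
The value of a disjunctive sum is the nim-sum of the parts.
Combined value = 2 ⊕ 1 = 3.

3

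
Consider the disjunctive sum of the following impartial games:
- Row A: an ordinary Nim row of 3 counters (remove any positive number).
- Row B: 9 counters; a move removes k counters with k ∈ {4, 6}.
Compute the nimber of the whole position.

1

Row A is a plain Nim row of size 3, so its Grundy value is 3.
For row B, compute g(0), g(1), … with moves {4, 6}:
g(0) = mex{} = 0
g(1) = mex{} = 0
g(2) = mex{} = 0
g(3) = mex{} = 0
g(4) = mex{0} = 1
g(5) = mex{0} = 1
g(6) = mex{0} = 1
g(7) = mex{0} = 1
g(8) = mex{0,1} = 2
g(9) = mex{0,1} = 2
So g(9) = 2.
The value of a disjunctive sum is the nim-sum of the parts.
Combined value = 3 ⊕ 2 = 1.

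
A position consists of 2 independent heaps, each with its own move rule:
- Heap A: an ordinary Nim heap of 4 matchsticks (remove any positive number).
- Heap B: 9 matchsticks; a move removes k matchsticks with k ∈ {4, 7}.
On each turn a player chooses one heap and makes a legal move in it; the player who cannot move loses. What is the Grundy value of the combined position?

6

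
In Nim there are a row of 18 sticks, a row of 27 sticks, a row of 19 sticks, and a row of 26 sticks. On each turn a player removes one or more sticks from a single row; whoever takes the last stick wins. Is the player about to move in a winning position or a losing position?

Nim-sum: 18 ⊕ 27 ⊕ 19 ⊕ 26 = 0.
The nim-sum is 0, so this is a P-position: the player to move is in a losing position under optimal play.

Losing position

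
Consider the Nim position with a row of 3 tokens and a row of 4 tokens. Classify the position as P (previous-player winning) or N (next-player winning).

Compute the nim-sum pairwise:
3 ⊕ 4 = 7
The nim-sum is 7 ≠ 0, so this is an N-position: the player to move can win.

N-position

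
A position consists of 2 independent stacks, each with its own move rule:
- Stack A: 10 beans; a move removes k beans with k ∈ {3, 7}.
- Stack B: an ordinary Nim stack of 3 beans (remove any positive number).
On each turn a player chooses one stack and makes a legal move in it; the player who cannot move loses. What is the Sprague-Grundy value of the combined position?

Build the Grundy sequence for stack A with g(k) = mex{g(k−s) : s ∈ {3, 7}, s ≤ k}:
k:     0  1  2  3  4  5  6  7  8  9 10
g(k):  0  0  0  1  1  1  0  2  2  1  0
So g(10) = 0.
Stack B is a plain Nim stack of size 3, so its Grundy value is 3.
The value of a disjunctive sum is the nim-sum of the parts.
Combined value = 0 XOR 3 = 3.

3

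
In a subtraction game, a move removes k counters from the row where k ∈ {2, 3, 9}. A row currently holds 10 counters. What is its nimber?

2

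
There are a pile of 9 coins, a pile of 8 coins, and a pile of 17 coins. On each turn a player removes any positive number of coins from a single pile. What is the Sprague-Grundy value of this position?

16

Compute the nim-sum pairwise:
9 XOR 8 = 1
1 XOR 17 = 16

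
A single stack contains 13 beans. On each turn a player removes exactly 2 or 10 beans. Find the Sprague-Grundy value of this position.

0

Compute g(0), g(1), … for moves {2, 10}:
k:     0  1  2  3  4  5  6  7  8  9 10 11 12 13
g(k):  0  0  1  1  0  0  1  1  0  0  1  1  0  0
So g(13) = 0.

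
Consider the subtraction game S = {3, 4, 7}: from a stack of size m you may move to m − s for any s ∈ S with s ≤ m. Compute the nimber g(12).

0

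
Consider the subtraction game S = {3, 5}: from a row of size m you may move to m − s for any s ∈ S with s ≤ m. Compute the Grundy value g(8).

Compute g(0), g(1), … for moves {3, 5}:
g(0) = mex{} = 0
g(1) = mex{} = 0
g(2) = mex{} = 0
g(3) = mex{0} = 1
g(4) = mex{0} = 1
g(5) = mex{0} = 1
g(6) = mex{0,1} = 2
g(7) = mex{0,1} = 2
g(8) = mex{1} = 0
So g(8) = 0.

0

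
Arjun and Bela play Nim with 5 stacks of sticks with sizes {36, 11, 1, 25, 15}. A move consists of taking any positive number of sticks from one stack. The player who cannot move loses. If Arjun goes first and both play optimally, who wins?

Nim-sum: 36 ⊕ 11 ⊕ 1 ⊕ 25 ⊕ 15 = 56.
The nim-sum is 56 ≠ 0, so this is an N-position: the player to move can win; Arjun has a winning move.

Arjun wins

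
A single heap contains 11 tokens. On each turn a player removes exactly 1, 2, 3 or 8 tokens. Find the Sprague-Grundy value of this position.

2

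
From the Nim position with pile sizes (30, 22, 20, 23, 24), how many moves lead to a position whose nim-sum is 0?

5

Compute the nim-sum pairwise:
30 XOR 22 = 8
8 XOR 20 = 28
28 XOR 23 = 11
11 XOR 24 = 19
The overall nim-sum is X = 19. A pile of size p has a winning move iff p XOR X < p (reduce it to p XOR X).
  30: 30 XOR 19 = 13 < 30 — winning move (to 13).
  22: 22 XOR 19 = 5 < 22 — winning move (to 5).
  20: 20 XOR 19 = 7 < 20 — winning move (to 7).
  23: 23 XOR 19 = 4 < 23 — winning move (to 4).
  24: 24 XOR 19 = 11 < 24 — winning move (to 11).
That gives 5 winning moves.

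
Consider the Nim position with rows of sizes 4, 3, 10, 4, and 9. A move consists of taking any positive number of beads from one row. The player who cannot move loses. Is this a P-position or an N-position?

Nim-sum: 4 XOR 3 XOR 10 XOR 4 XOR 9 = 0.
The nim-sum is 0, so this is a P-position: the player to move is in a losing position under optimal play.

P-position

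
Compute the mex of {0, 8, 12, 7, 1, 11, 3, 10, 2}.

4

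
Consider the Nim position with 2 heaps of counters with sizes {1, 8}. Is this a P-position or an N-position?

Write each in binary and XOR column by column:
  0001  (1)
  1000  (8)
  ----
  1001  (9)
The nim-sum is 9 ≠ 0, so this is an N-position: the player to move can win.

N-position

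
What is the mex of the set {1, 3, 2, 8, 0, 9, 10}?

4

The values 0, 1, 2, 3 are all present; 4 is the first non-negative integer missing from the set.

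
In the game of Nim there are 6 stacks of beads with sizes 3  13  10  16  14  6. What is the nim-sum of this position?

Nim-sum: 3 ⊕ 13 ⊕ 10 ⊕ 16 ⊕ 14 ⊕ 6 = 28.

28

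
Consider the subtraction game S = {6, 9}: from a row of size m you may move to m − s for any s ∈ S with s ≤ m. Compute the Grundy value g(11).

1

Build the Grundy sequence with g(k) = mex{g(k−s) : s ∈ {6, 9}, s ≤ k}:
k:     0  1  2  3  4  5  6  7  8  9 10 11
g(k):  0  0  0  0  0  0  1  1  1  1  1  1
So g(11) = 1.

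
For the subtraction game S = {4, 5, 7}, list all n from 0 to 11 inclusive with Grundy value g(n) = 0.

Compute g(0), g(1), … for moves {4, 5, 7}:
g(0) = mex{} = 0
g(1) = mex{} = 0
g(2) = mex{} = 0
g(3) = mex{} = 0
g(4) = mex{0} = 1
g(5) = mex{0} = 1
g(6) = mex{0} = 1
g(7) = mex{0} = 1
g(8) = mex{0,1} = 2
g(9) = mex{0,1} = 2
g(10) = mex{0,1} = 2
g(11) = mex{1} = 0
The P-positions (g = 0) in 0..11 are 0, 1, 2, 3, 11.

0, 1, 2, 3, 11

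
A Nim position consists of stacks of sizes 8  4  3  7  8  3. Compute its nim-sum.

3

Nim-sum: 8 ⊕ 4 ⊕ 3 ⊕ 7 ⊕ 8 ⊕ 3 = 3.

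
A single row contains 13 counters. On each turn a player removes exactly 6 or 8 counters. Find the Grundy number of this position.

Grundy values for subtraction set {6, 8}:
k:     0  1  2  3  4  5  6  7  8  9 10 11 12 13
g(k):  0  0  0  0  0  0  1  1  1  1  1  1  2  2
So g(13) = 2.

2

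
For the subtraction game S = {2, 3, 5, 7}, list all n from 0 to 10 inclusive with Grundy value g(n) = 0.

Compute g(0), g(1), … for moves {2, 3, 5, 7}:
g(0) = mex{} = 0
g(1) = mex{} = 0
g(2) = mex{0} = 1
g(3) = mex{0} = 1
g(4) = mex{0,1} = 2
g(5) = mex{0,1} = 2
g(6) = mex{0,1,2} = 3
g(7) = mex{0,1,2} = 3
g(8) = mex{0,1,2,3} = 4
g(9) = mex{1,2,3} = 0
g(10) = mex{1,2,3,4} = 0
The P-positions (g = 0) in 0..10 are 0, 1, 9, 10.

0, 1, 9, 10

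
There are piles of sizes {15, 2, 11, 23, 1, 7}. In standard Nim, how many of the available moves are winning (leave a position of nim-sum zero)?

1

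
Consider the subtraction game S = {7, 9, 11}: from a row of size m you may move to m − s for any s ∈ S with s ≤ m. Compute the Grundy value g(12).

Grundy values for subtraction set {7, 9, 11}:
g(0) = mex{} = 0
g(1) = mex{} = 0
g(2) = mex{} = 0
g(3) = mex{} = 0
g(4) = mex{} = 0
g(5) = mex{} = 0
g(6) = mex{} = 0
g(7) = mex{0} = 1
g(8) = mex{0} = 1
g(9) = mex{0} = 1
g(10) = mex{0} = 1
g(11) = mex{0} = 1
g(12) = mex{0} = 1
So g(12) = 1.

1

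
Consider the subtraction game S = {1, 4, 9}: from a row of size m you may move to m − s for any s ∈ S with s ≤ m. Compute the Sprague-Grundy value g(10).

Build the Grundy sequence with g(k) = mex{g(k−s) : s ∈ {1, 4, 9}, s ≤ k}:
g(0) = mex{} = 0
g(1) = mex{0} = 1
g(2) = mex{1} = 0
g(3) = mex{0} = 1
g(4) = mex{0,1} = 2
g(5) = mex{1,2} = 0
g(6) = mex{0} = 1
g(7) = mex{1} = 0
g(8) = mex{0,2} = 1
g(9) = mex{0,1} = 2
g(10) = mex{1,2} = 0
So g(10) = 0.

0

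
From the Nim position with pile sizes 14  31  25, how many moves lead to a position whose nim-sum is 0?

3

Compute the nim-sum pairwise:
14 ⊕ 31 = 17
17 ⊕ 25 = 8
The overall nim-sum is X = 8. A pile of size p has a winning move iff p XOR X < p (reduce it to p XOR X).
  14: 14 XOR 8 = 6 < 14 — winning move (to 6).
  31: 31 XOR 8 = 23 < 31 — winning move (to 23).
  25: 25 XOR 8 = 17 < 25 — winning move (to 17).
That gives 3 winning moves.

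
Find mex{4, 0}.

0 is in the set but 1 is not, so the mex is 1.

1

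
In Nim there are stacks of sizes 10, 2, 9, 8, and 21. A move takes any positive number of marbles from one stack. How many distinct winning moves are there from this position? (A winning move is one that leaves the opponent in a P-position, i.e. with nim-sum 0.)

Write each in binary and XOR column by column:
  01010  (10)
  00010  (2)
  01001  (9)
  01000  (8)
  10101  (21)
  -----
  11100  (28)
The overall nim-sum is X = 28. A stack of size p has a winning move iff p XOR X < p (reduce it to p XOR X).
  10: 10 XOR 28 = 22 ≥ 10 — no move.
  2: 2 XOR 28 = 30 ≥ 2 — no move.
  9: 9 XOR 28 = 21 ≥ 9 — no move.
  8: 8 XOR 28 = 20 ≥ 8 — no move.
  21: 21 XOR 28 = 9 < 21 — winning move (to 9).
That gives 1 winning move.

1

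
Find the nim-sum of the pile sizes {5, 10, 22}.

Nim-sum: 5 ^ 10 ^ 22 = 25.

25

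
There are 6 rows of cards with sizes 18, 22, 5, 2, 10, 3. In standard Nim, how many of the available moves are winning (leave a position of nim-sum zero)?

1

In binary:
  10010  (18)
  10110  (22)
  00101  (5)
  00010  (2)
  01010  (10)
  00011  (3)
  -----
  01010  (10)
The overall nim-sum is X = 10. A row of size p has a winning move iff p XOR X < p (reduce it to p XOR X).
  18: 18 XOR 10 = 24 ≥ 18 — no move.
  22: 22 XOR 10 = 28 ≥ 22 — no move.
  5: 5 XOR 10 = 15 ≥ 5 — no move.
  2: 2 XOR 10 = 8 ≥ 2 — no move.
  10: 10 XOR 10 = 0 < 10 — winning move (to 0).
  3: 3 XOR 10 = 9 ≥ 3 — no move.
That gives 1 winning move.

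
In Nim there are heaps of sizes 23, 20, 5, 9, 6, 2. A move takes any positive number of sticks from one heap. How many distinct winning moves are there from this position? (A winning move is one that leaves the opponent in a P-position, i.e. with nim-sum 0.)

Compute the nim-sum pairwise:
23 XOR 20 = 3
3 XOR 5 = 6
6 XOR 9 = 15
15 XOR 6 = 9
9 XOR 2 = 11
The overall nim-sum is X = 11. A heap of size p has a winning move iff p XOR X < p (reduce it to p XOR X).
  23: 23 XOR 11 = 28 ≥ 23 — no move.
  20: 20 XOR 11 = 31 ≥ 20 — no move.
  5: 5 XOR 11 = 14 ≥ 5 — no move.
  9: 9 XOR 11 = 2 < 9 — winning move (to 2).
  6: 6 XOR 11 = 13 ≥ 6 — no move.
  2: 2 XOR 11 = 9 ≥ 2 — no move.
That gives 1 winning move.

1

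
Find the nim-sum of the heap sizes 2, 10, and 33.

Nim-sum: 2 ⊕ 10 ⊕ 33 = 41.

41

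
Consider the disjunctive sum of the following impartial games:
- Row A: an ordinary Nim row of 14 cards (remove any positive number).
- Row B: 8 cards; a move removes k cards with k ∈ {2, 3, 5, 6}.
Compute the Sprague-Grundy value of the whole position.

14

Row A is a plain Nim row of size 14, so its Grundy value is 14.
Grundy values for row B (subtraction set {2, 3, 5, 6}):
k:     0  1  2  3  4  5  6  7  8
g(k):  0  0  1  1  2  2  3  3  0
So g(8) = 0.
The value of a disjunctive sum is the nim-sum of the parts.
Combined value = 14 ⊕ 0 = 14.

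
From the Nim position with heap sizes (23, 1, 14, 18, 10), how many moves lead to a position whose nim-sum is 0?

0

Compute the nim-sum pairwise:
23 ⊕ 1 = 22
22 ⊕ 14 = 24
24 ⊕ 18 = 10
10 ⊕ 10 = 0
The nim-sum is already 0, so every move leaves a nonzero nim-sum — there are no winning moves.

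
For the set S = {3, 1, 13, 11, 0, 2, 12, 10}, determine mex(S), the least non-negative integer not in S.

The values 0, 1, 2, 3 are all present; 4 is the first non-negative integer missing from the set.

4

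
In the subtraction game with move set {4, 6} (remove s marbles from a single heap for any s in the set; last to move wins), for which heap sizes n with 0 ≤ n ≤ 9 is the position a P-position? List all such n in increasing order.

0, 1, 2, 3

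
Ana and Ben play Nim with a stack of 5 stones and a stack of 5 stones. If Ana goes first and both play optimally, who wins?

Ben wins

Compute the nim-sum pairwise:
5 ⊕ 5 = 0
The nim-sum is 0, so this is a P-position: the player to move is in a losing position under optimal play; Ana is about to move from it and so loses — Ben wins.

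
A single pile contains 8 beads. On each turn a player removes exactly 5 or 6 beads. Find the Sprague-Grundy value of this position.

1

Build the Grundy sequence with g(k) = mex{g(k−s) : s ∈ {5, 6}, s ≤ k}:
k:     0  1  2  3  4  5  6  7  8
g(k):  0  0  0  0  0  1  1  1  1
So g(8) = 1.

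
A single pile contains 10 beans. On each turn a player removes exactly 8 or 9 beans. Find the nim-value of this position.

Build the Grundy sequence with g(k) = mex{g(k−s) : s ∈ {8, 9}, s ≤ k}:
k:     0  1  2  3  4  5  6  7  8  9 10
g(k):  0  0  0  0  0  0  0  0  1  1  1
So g(10) = 1.

1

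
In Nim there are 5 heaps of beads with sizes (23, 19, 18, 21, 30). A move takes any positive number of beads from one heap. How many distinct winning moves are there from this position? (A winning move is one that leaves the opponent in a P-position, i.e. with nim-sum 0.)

5

In binary:
  10111  (23)
  10011  (19)
  10010  (18)
  10101  (21)
  11110  (30)
  -----
  11101  (29)
The overall nim-sum is X = 29. A heap of size p has a winning move iff p XOR X < p (reduce it to p XOR X).
  23: 23 XOR 29 = 10 < 23 — winning move (to 10).
  19: 19 XOR 29 = 14 < 19 — winning move (to 14).
  18: 18 XOR 29 = 15 < 18 — winning move (to 15).
  21: 21 XOR 29 = 8 < 21 — winning move (to 8).
  30: 30 XOR 29 = 3 < 30 — winning move (to 3).
That gives 5 winning moves.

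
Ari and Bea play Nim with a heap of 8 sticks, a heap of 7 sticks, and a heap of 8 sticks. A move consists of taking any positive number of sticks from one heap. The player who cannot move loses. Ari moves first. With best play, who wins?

Compute the nim-sum pairwise:
8 ⊕ 7 = 15
15 ⊕ 8 = 7
The nim-sum is 7 ≠ 0, so this is an N-position: the player to move can win; Ari has a winning move.

Ari wins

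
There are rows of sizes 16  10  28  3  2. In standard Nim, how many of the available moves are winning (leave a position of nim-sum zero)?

1

In binary:
  10000  (16)
  01010  (10)
  11100  (28)
  00011  (3)
  00010  (2)
  -----
  00111  (7)
The overall nim-sum is X = 7. A row of size p has a winning move iff p XOR X < p (reduce it to p XOR X).
  16: 16 XOR 7 = 23 ≥ 16 — no move.
  10: 10 XOR 7 = 13 ≥ 10 — no move.
  28: 28 XOR 7 = 27 < 28 — winning move (to 27).
  3: 3 XOR 7 = 4 ≥ 3 — no move.
  2: 2 XOR 7 = 5 ≥ 2 — no move.
That gives 1 winning move.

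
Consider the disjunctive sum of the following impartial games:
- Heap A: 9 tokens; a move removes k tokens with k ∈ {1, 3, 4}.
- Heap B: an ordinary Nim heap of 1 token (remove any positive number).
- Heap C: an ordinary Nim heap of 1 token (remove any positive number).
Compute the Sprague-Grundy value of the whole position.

0

For heap A, compute g(0), g(1), … with moves {1, 3, 4}:
g(0) = mex{} = 0
g(1) = mex{0} = 1
g(2) = mex{1} = 0
g(3) = mex{0} = 1
g(4) = mex{0,1} = 2
g(5) = mex{0,1,2} = 3
g(6) = mex{0,1,3} = 2
g(7) = mex{1,2} = 0
g(8) = mex{0,2,3} = 1
g(9) = mex{1,2,3} = 0
So g(9) = 0.
Heap B is a plain Nim heap of size 1, so its Grundy value is 1.
Heap C is a plain Nim heap of size 1, so its Grundy value is 1.
The value of a disjunctive sum is the nim-sum of the parts.
Combined value = 0 XOR 1 XOR 1 = 0.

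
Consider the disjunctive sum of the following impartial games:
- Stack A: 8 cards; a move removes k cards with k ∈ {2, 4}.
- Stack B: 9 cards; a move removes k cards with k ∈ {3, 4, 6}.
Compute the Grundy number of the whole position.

1

Build the Grundy sequence for stack A with g(k) = mex{g(k−s) : s ∈ {2, 4}, s ≤ k}:
g(0) = mex{} = 0
g(1) = mex{} = 0
g(2) = mex{0} = 1
g(3) = mex{0} = 1
g(4) = mex{0,1} = 2
g(5) = mex{0,1} = 2
g(6) = mex{1,2} = 0
g(7) = mex{1,2} = 0
g(8) = mex{0,2} = 1
So g(8) = 1.
For stack B, compute g(0), g(1), … with moves {3, 4, 6}:
g(0) = mex{} = 0
g(1) = mex{} = 0
g(2) = mex{} = 0
g(3) = mex{0} = 1
g(4) = mex{0} = 1
g(5) = mex{0} = 1
g(6) = mex{0,1} = 2
g(7) = mex{0,1} = 2
g(8) = mex{0,1} = 2
g(9) = mex{1,2} = 0
So g(9) = 0.
By the Sprague-Grundy theorem, the Grundy value of a sum of independent games is the XOR of the component values.
Combined value = 1 XOR 0 = 1.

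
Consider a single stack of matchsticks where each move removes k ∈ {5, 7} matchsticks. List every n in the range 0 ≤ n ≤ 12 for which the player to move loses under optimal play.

0, 1, 2, 3, 4, 12

Compute g(0), g(1), … for moves {5, 7}:
k:     0  1  2  3  4  5  6  7  8  9 10 11 12
g(k):  0  0  0  0  0  1  1  1  1  1  2  2  0
The P-positions (g = 0) in 0..12 are 0, 1, 2, 3, 4, 12.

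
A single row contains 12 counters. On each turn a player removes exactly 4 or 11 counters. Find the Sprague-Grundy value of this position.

Grundy values for subtraction set {4, 11}:
k:     0  1  2  3  4  5  6  7  8  9 10 11 12
g(k):  0  0  0  0  1  1  1  1  0  0  0  2  1
So g(12) = 1.

1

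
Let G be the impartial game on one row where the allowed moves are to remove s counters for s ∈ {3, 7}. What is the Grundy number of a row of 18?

Build the Grundy sequence with g(k) = mex{g(k−s) : s ∈ {3, 7}, s ≤ k}:
k:     0  1  2  3  4  5  6  7  8  9 10 11 12 13 14 15 16 17 18
g(k):  0  0  0  1  1  1  0  2  2  1  0  0  0  1  1  1  0  2  2
So g(18) = 2.

2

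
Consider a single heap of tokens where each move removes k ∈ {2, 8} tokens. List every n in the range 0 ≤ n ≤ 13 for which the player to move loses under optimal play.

0, 1, 4, 5, 10, 11

Build the Grundy sequence with g(k) = mex{g(k−s) : s ∈ {2, 8}, s ≤ k}:
k:     0  1  2  3  4  5  6  7  8  9 10 11 12 13
g(k):  0  0  1  1  0  0  1  1  2  2  0  0  1  1
The P-positions (g = 0) in 0..13 are 0, 1, 4, 5, 10, 11.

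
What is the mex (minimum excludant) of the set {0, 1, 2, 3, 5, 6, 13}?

4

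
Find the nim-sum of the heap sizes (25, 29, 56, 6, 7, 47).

18

Nim-sum: 25 ⊕ 29 ⊕ 56 ⊕ 6 ⊕ 7 ⊕ 47 = 18.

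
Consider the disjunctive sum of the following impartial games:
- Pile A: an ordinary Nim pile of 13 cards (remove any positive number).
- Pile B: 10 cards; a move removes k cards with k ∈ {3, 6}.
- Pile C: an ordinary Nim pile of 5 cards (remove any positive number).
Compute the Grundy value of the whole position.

8

Pile A is a plain Nim pile of size 13, so its Grundy value is 13.
Grundy values for pile B (subtraction set {3, 6}):
g(0) = mex{} = 0
g(1) = mex{} = 0
g(2) = mex{} = 0
g(3) = mex{0} = 1
g(4) = mex{0} = 1
g(5) = mex{0} = 1
g(6) = mex{0,1} = 2
g(7) = mex{0,1} = 2
g(8) = mex{0,1} = 2
g(9) = mex{1,2} = 0
g(10) = mex{1,2} = 0
So g(10) = 0.
Pile C is a plain Nim pile of size 5, so its Grundy value is 5.
By the Sprague-Grundy theorem, the Grundy value of a sum of independent games is the XOR of the component values.
Combined value = 13 XOR 0 XOR 5 = 8.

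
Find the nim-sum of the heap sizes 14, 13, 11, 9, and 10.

11

In binary:
  1110  (14)
  1101  (13)
  1011  (11)
  1001  (9)
  1010  (10)
  ----
  1011  (11)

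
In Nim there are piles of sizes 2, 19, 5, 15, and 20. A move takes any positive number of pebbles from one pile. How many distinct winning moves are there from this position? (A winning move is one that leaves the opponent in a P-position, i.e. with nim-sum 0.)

1

Compute the nim-sum pairwise:
2 XOR 19 = 17
17 XOR 5 = 20
20 XOR 15 = 27
27 XOR 20 = 15
The overall nim-sum is X = 15. A pile of size p has a winning move iff p XOR X < p (reduce it to p XOR X).
  2: 2 XOR 15 = 13 ≥ 2 — no move.
  19: 19 XOR 15 = 28 ≥ 19 — no move.
  5: 5 XOR 15 = 10 ≥ 5 — no move.
  15: 15 XOR 15 = 0 < 15 — winning move (to 0).
  20: 20 XOR 15 = 27 ≥ 20 — no move.
That gives 1 winning move.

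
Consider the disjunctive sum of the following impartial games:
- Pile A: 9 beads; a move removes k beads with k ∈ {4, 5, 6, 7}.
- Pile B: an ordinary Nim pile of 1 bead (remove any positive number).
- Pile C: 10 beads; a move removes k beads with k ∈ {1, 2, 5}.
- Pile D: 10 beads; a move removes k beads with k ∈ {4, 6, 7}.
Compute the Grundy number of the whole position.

For pile A, compute g(0), g(1), … with moves {4, 5, 6, 7}:
g(0) = mex{} = 0
g(1) = mex{} = 0
g(2) = mex{} = 0
g(3) = mex{} = 0
g(4) = mex{0} = 1
g(5) = mex{0} = 1
g(6) = mex{0} = 1
g(7) = mex{0} = 1
g(8) = mex{0,1} = 2
g(9) = mex{0,1} = 2
So g(9) = 2.
Pile B is a plain Nim pile of size 1, so its Grundy value is 1.
Grundy values for pile C (subtraction set {1, 2, 5}):
k:     0  1  2  3  4  5  6  7  8  9 10
g(k):  0  1  2  0  1  2  0  1  2  0  1
So g(10) = 1.
Grundy values for pile D (subtraction set {4, 6, 7}):
g(0) = mex{} = 0
g(1) = mex{} = 0
g(2) = mex{} = 0
g(3) = mex{} = 0
g(4) = mex{0} = 1
g(5) = mex{0} = 1
g(6) = mex{0} = 1
g(7) = mex{0} = 1
g(8) = mex{0,1} = 2
g(9) = mex{0,1} = 2
g(10) = mex{0,1} = 2
So g(10) = 2.
The value of a disjunctive sum is the nim-sum of the parts.
Combined value = 2 ⊕ 1 ⊕ 1 ⊕ 2 = 0.

0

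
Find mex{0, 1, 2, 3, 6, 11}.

The values 0, 1, 2, 3 are all present; 4 is the first non-negative integer missing from the set.

4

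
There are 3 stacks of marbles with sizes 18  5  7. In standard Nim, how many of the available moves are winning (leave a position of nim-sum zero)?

1

In binary:
  10010  (18)
  00101  (5)
  00111  (7)
  -----
  10000  (16)
The overall nim-sum is X = 16. A stack of size p has a winning move iff p XOR X < p (reduce it to p XOR X).
  18: 18 XOR 16 = 2 < 18 — winning move (to 2).
  5: 5 XOR 16 = 21 ≥ 5 — no move.
  7: 7 XOR 16 = 23 ≥ 7 — no move.
That gives 1 winning move.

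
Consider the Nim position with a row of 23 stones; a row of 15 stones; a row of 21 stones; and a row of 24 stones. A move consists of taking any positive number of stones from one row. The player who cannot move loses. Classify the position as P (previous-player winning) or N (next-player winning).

N-position

Nim-sum: 23 XOR 15 XOR 21 XOR 24 = 21.
The nim-sum is 21 ≠ 0, so this is an N-position: the player to move can win.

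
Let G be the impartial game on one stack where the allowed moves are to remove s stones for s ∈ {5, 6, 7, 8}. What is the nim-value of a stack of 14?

0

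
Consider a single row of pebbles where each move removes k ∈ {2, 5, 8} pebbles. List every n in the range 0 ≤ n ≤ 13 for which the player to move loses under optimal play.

0, 1, 4, 7, 10, 11

Grundy values for subtraction set {2, 5, 8}:
g(0) = mex{} = 0
g(1) = mex{} = 0
g(2) = mex{0} = 1
g(3) = mex{0} = 1
g(4) = mex{1} = 0
g(5) = mex{0,1} = 2
g(6) = mex{0} = 1
g(7) = mex{1,2} = 0
g(8) = mex{0,1} = 2
g(9) = mex{0} = 1
g(10) = mex{1,2} = 0
g(11) = mex{1} = 0
g(12) = mex{0} = 1
g(13) = mex{0,2} = 1
The P-positions (g = 0) in 0..13 are 0, 1, 4, 7, 10, 11.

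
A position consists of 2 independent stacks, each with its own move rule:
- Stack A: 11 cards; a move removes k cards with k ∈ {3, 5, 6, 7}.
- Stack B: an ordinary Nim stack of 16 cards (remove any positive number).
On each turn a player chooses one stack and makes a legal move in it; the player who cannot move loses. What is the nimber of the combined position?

16

Build the Grundy sequence for stack A with g(k) = mex{g(k−s) : s ∈ {3, 5, 6, 7}, s ≤ k}:
g(0) = mex{} = 0
g(1) = mex{} = 0
g(2) = mex{} = 0
g(3) = mex{0} = 1
g(4) = mex{0} = 1
g(5) = mex{0} = 1
g(6) = mex{0,1} = 2
g(7) = mex{0,1} = 2
g(8) = mex{0,1} = 2
g(9) = mex{0,1,2} = 3
g(10) = mex{1,2} = 0
g(11) = mex{1,2} = 0
So g(11) = 0.
Stack B is a plain Nim stack of size 16, so its Grundy value is 16.
The value of a disjunctive sum is the nim-sum of the parts.
Combined value = 0 XOR 16 = 16.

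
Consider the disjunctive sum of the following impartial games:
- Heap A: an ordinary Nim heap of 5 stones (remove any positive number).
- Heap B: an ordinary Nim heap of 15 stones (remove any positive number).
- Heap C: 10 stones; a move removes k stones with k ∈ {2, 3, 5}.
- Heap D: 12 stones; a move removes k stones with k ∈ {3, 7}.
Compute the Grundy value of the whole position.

Heap A is a plain Nim heap of size 5, so its Grundy value is 5.
Heap B is a plain Nim heap of size 15, so its Grundy value is 15.
Build the Grundy sequence for heap C with g(k) = mex{g(k−s) : s ∈ {2, 3, 5}, s ≤ k}:
k:     0  1  2  3  4  5  6  7  8  9 10
g(k):  0  0  1  1  2  2  3  0  0  1  1
So g(10) = 1.
Build the Grundy sequence for heap D with g(k) = mex{g(k−s) : s ∈ {3, 7}, s ≤ k}:
k:     0  1  2  3  4  5  6  7  8  9 10 11 12
g(k):  0  0  0  1  1  1  0  2  2  1  0  0  0
So g(12) = 0.
By the Sprague-Grundy theorem, the Grundy value of a sum of independent games is the XOR of the component values.
Combined value = 5 XOR 15 XOR 1 XOR 0 = 11.

11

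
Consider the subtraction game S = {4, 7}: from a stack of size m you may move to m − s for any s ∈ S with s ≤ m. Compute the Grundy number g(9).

2

Compute g(0), g(1), … for moves {4, 7}:
k:     0  1  2  3  4  5  6  7  8  9
g(k):  0  0  0  0  1  1  1  1  2  2
So g(9) = 2.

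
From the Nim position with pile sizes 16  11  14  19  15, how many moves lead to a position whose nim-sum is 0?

Write each in binary and XOR column by column:
  10000  (16)
  01011  (11)
  01110  (14)
  10011  (19)
  01111  (15)
  -----
  01001  (9)
The overall nim-sum is X = 9. A pile of size p has a winning move iff p XOR X < p (reduce it to p XOR X).
  16: 16 XOR 9 = 25 ≥ 16 — no move.
  11: 11 XOR 9 = 2 < 11 — winning move (to 2).
  14: 14 XOR 9 = 7 < 14 — winning move (to 7).
  19: 19 XOR 9 = 26 ≥ 19 — no move.
  15: 15 XOR 9 = 6 < 15 — winning move (to 6).
That gives 3 winning moves.

3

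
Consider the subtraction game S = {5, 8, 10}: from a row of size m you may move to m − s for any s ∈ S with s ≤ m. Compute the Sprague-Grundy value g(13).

2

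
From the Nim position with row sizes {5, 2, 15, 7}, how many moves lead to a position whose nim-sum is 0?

1

Nim-sum: 5 ^ 2 ^ 15 ^ 7 = 15.
The overall nim-sum is X = 15. A row of size p has a winning move iff p XOR X < p (reduce it to p XOR X).
  5: 5 XOR 15 = 10 ≥ 5 — no move.
  2: 2 XOR 15 = 13 ≥ 2 — no move.
  15: 15 XOR 15 = 0 < 15 — winning move (to 0).
  7: 7 XOR 15 = 8 ≥ 7 — no move.
That gives 1 winning move.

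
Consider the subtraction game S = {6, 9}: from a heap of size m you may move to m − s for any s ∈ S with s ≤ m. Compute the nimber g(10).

1

Compute g(0), g(1), … for moves {6, 9}:
k:     0  1  2  3  4  5  6  7  8  9 10
g(k):  0  0  0  0  0  0  1  1  1  1  1
So g(10) = 1.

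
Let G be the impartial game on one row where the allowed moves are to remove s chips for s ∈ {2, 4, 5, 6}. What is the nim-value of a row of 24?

Grundy values for subtraction set {2, 4, 5, 6}:
k:     0  1  2  3  4  5  6  7  8  9 10 11 12 13 14 15 16 17 18 19 20 21 22 23 24
g(k):  0  0  1  1  2  2  3  3  0  0  1  1  2  2  3  3  0  0  1  1  2  2  3  3  0
So g(24) = 0.

0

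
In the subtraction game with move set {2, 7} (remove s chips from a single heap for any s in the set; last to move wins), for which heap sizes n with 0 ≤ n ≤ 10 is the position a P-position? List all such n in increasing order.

0, 1, 4, 5, 9, 10

Grundy values for subtraction set {2, 7}:
k:     0  1  2  3  4  5  6  7  8  9 10
g(k):  0  0  1  1  0  0  1  1  2  0  0
The P-positions (g = 0) in 0..10 are 0, 1, 4, 5, 9, 10.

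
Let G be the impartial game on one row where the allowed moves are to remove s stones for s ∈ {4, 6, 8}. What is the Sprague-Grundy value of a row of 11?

Compute g(0), g(1), … for moves {4, 6, 8}:
g(0) = mex{} = 0
g(1) = mex{} = 0
g(2) = mex{} = 0
g(3) = mex{} = 0
g(4) = mex{0} = 1
g(5) = mex{0} = 1
g(6) = mex{0} = 1
g(7) = mex{0} = 1
g(8) = mex{0,1} = 2
g(9) = mex{0,1} = 2
g(10) = mex{0,1} = 2
g(11) = mex{0,1} = 2
So g(11) = 2.

2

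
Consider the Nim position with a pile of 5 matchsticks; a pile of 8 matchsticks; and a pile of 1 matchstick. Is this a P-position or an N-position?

Compute the nim-sum pairwise:
5 ^ 8 = 13
13 ^ 1 = 12
The nim-sum is 12 ≠ 0, so this is an N-position: the player to move can win.

N-position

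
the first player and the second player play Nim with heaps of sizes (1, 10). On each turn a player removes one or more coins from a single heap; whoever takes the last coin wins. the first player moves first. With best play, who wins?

the first player wins

Nim-sum: 1 ⊕ 10 = 11.
The nim-sum is 11 ≠ 0, so this is an N-position: the player to move can win; the first player has a winning move.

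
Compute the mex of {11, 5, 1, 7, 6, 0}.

The values 0, 1 are all present; 2 is the first non-negative integer missing from the set.

2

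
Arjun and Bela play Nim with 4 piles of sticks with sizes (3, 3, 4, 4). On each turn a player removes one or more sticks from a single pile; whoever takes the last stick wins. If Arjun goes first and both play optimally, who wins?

In binary:
  011  (3)
  011  (3)
  100  (4)
  100  (4)
  ---
  000  (0)
The nim-sum is 0, so this is a P-position: the player to move is in a losing position under optimal play; Arjun is about to move from it and so loses — Bela wins.

Bela wins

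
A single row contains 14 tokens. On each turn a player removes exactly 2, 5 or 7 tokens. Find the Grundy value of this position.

0

Grundy values for subtraction set {2, 5, 7}:
g(0) = mex{} = 0
g(1) = mex{} = 0
g(2) = mex{0} = 1
g(3) = mex{0} = 1
g(4) = mex{1} = 0
g(5) = mex{0,1} = 2
g(6) = mex{0} = 1
g(7) = mex{0,1,2} = 3
g(8) = mex{0,1} = 2
g(9) = mex{0,1,3} = 2
g(10) = mex{1,2} = 0
g(11) = mex{0,1,2} = 3
g(12) = mex{0,2,3} = 1
g(13) = mex{1,2,3} = 0
g(14) = mex{1,2,3} = 0
So g(14) = 0.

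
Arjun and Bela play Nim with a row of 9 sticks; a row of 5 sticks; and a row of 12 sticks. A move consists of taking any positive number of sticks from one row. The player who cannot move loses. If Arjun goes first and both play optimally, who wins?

Bela wins

Compute the nim-sum pairwise:
9 ^ 5 = 12
12 ^ 12 = 0
The nim-sum is 0, so this is a P-position: the player to move is in a losing position under optimal play; Arjun is about to move from it and so loses — Bela wins.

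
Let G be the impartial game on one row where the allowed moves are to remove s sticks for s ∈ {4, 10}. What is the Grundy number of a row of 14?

Build the Grundy sequence with g(k) = mex{g(k−s) : s ∈ {4, 10}, s ≤ k}:
g(0) = mex{} = 0
g(1) = mex{} = 0
g(2) = mex{} = 0
g(3) = mex{} = 0
g(4) = mex{0} = 1
g(5) = mex{0} = 1
g(6) = mex{0} = 1
g(7) = mex{0} = 1
g(8) = mex{1} = 0
g(9) = mex{1} = 0
g(10) = mex{0,1} = 2
g(11) = mex{0,1} = 2
g(12) = mex{0} = 1
g(13) = mex{0} = 1
g(14) = mex{1,2} = 0
So g(14) = 0.

0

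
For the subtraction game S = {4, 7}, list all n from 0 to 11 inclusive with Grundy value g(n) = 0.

0, 1, 2, 3, 11

Compute g(0), g(1), … for moves {4, 7}:
k:     0  1  2  3  4  5  6  7  8  9 10 11
g(k):  0  0  0  0  1  1  1  1  2  2  2  0
The P-positions (g = 0) in 0..11 are 0, 1, 2, 3, 11.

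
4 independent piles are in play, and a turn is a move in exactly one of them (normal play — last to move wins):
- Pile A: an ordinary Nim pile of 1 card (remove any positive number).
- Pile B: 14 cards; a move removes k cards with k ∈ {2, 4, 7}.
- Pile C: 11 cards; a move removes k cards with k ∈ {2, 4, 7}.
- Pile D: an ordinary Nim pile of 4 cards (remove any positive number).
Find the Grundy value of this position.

5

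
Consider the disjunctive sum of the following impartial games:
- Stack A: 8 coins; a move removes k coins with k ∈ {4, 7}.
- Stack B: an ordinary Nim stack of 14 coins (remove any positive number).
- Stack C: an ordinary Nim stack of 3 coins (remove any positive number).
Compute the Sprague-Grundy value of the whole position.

15

Build the Grundy sequence for stack A with g(k) = mex{g(k−s) : s ∈ {4, 7}, s ≤ k}:
g(0) = mex{} = 0
g(1) = mex{} = 0
g(2) = mex{} = 0
g(3) = mex{} = 0
g(4) = mex{0} = 1
g(5) = mex{0} = 1
g(6) = mex{0} = 1
g(7) = mex{0} = 1
g(8) = mex{0,1} = 2
So g(8) = 2.
Stack B is a plain Nim stack of size 14, so its Grundy value is 14.
Stack C is a plain Nim stack of size 3, so its Grundy value is 3.
By the Sprague-Grundy theorem, the Grundy value of a sum of independent games is the XOR of the component values.
Combined value = 2 XOR 14 XOR 3 = 15.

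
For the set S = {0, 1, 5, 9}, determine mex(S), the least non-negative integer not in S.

2

The values 0, 1 are all present; 2 is the first non-negative integer missing from the set.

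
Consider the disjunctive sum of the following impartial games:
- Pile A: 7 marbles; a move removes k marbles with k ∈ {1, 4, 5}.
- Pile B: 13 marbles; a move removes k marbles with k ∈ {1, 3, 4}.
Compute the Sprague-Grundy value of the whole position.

1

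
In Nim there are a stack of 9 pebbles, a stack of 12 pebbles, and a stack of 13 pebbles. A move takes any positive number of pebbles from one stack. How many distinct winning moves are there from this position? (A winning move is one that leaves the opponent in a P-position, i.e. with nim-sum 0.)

In binary:
  1001  (9)
  1100  (12)
  1101  (13)
  ----
  1000  (8)
The overall nim-sum is X = 8. A stack of size p has a winning move iff p XOR X < p (reduce it to p XOR X).
  9: 9 XOR 8 = 1 < 9 — winning move (to 1).
  12: 12 XOR 8 = 4 < 12 — winning move (to 4).
  13: 13 XOR 8 = 5 < 13 — winning move (to 5).
That gives 3 winning moves.

3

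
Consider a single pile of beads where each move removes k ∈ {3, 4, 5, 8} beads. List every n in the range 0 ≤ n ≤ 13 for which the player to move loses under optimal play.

0, 1, 2, 11, 12, 13

Grundy values for subtraction set {3, 4, 5, 8}:
g(0) = mex{} = 0
g(1) = mex{} = 0
g(2) = mex{} = 0
g(3) = mex{0} = 1
g(4) = mex{0} = 1
g(5) = mex{0} = 1
g(6) = mex{0,1} = 2
g(7) = mex{0,1} = 2
g(8) = mex{0,1} = 2
g(9) = mex{0,1,2} = 3
g(10) = mex{0,1,2} = 3
g(11) = mex{1,2} = 0
g(12) = mex{1,2,3} = 0
g(13) = mex{1,2,3} = 0
The P-positions (g = 0) in 0..13 are 0, 1, 2, 11, 12, 13.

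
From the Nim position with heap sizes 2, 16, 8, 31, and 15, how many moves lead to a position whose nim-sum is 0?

3

Bitwise XOR of the heap sizes:
  00010  (2)
  10000  (16)
  01000  (8)
  11111  (31)
  01111  (15)
  -----
  01010  (10)
The overall nim-sum is X = 10. A heap of size p has a winning move iff p XOR X < p (reduce it to p XOR X).
  2: 2 XOR 10 = 8 ≥ 2 — no move.
  16: 16 XOR 10 = 26 ≥ 16 — no move.
  8: 8 XOR 10 = 2 < 8 — winning move (to 2).
  31: 31 XOR 10 = 21 < 31 — winning move (to 21).
  15: 15 XOR 10 = 5 < 15 — winning move (to 5).
That gives 3 winning moves.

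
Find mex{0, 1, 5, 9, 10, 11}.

The values 0, 1 are all present; 2 is the first non-negative integer missing from the set.

2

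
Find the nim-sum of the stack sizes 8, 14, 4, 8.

10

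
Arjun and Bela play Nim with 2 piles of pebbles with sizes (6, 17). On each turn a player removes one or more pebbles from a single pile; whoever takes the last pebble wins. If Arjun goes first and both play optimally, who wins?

Arjun wins

Write each in binary and XOR column by column:
  00110  (6)
  10001  (17)
  -----
  10111  (23)
The nim-sum is 23 ≠ 0, so this is an N-position: the player to move can win; Arjun has a winning move.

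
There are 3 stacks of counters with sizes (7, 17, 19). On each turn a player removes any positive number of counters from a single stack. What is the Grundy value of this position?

Compute the nim-sum pairwise:
7 ^ 17 = 22
22 ^ 19 = 5

5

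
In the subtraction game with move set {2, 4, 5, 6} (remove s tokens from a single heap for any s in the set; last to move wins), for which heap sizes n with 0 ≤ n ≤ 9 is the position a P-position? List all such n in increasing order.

0, 1, 8, 9

Build the Grundy sequence with g(k) = mex{g(k−s) : s ∈ {2, 4, 5, 6}, s ≤ k}:
g(0) = mex{} = 0
g(1) = mex{} = 0
g(2) = mex{0} = 1
g(3) = mex{0} = 1
g(4) = mex{0,1} = 2
g(5) = mex{0,1} = 2
g(6) = mex{0,1,2} = 3
g(7) = mex{0,1,2} = 3
g(8) = mex{1,2,3} = 0
g(9) = mex{1,2,3} = 0
The P-positions (g = 0) in 0..9 are 0, 1, 8, 9.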